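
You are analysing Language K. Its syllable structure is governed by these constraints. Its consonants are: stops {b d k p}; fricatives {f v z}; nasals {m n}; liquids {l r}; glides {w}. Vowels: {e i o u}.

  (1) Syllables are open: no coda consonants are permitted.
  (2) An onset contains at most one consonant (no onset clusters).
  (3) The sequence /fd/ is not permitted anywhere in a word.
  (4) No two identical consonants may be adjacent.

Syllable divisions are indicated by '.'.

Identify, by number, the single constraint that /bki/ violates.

/bki/: syllable 1 onset /bk/ has 2 consonants (> 1).
This is a violation of constraint 2: "An onset contains at most one consonant (no onset clusters)."
The remaining constraints (1, 3, 4) are satisfied.

2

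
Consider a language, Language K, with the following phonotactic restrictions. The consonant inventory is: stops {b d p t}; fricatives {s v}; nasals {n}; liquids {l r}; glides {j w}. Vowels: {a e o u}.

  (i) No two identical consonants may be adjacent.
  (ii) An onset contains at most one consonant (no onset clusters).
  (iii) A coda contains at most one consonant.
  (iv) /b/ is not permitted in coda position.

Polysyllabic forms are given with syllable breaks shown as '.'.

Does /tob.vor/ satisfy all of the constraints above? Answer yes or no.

no

/tob.vor/ — violates constraint (iv): syllable 1 coda contains /b/ → not permitted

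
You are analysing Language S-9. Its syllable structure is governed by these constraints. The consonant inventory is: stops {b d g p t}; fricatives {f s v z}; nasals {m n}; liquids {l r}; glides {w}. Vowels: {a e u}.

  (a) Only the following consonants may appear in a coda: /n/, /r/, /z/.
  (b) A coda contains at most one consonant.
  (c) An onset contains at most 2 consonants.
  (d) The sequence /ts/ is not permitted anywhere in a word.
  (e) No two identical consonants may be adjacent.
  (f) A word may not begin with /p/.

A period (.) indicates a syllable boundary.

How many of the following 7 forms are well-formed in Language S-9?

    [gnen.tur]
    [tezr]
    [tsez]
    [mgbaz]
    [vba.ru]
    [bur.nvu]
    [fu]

4

[gnen.tur] — σ1 onset /gn/ (2C), coda /n/ ok; σ2 onset /t/, coda /r/ ok → well-formed
[tezr] — violates constraint (b): syllable 1 coda /zr/ has 2 consonants (> 1) → ill-formed
[tsez] — violates constraint (d): contains banned sequence /ts/ → ill-formed
[mgbaz] — violates constraint (c): syllable 1 onset /mgb/ has 3 consonants (> 2) → ill-formed
[vba.ru] — σ1 onset /vb/ (2C), coda /∅/ ok; σ2 onset /r/, coda /∅/ ok → well-formed
[bur.nvu] — σ1 onset /b/, coda /r/ ok; σ2 onset /nv/ (2C), coda /∅/ ok → well-formed
[fu] — σ1 onset /f/, coda /∅/ ok → well-formed
Well-formed: [gnen.tur], [vba.ru], [bur.nvu], [fu] → 4.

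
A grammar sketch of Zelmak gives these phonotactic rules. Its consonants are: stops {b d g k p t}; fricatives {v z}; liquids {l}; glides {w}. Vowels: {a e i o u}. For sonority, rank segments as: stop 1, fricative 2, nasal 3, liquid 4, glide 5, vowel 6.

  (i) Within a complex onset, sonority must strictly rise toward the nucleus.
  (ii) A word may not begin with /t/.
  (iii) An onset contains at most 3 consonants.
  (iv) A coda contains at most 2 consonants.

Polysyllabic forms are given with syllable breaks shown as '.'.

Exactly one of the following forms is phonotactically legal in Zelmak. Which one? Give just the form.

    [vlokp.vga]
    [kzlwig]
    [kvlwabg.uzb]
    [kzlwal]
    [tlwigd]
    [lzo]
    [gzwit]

[vlokp.vga] — violates constraint (i): syllable 2 onset /vg/: /v/ (fricative, 2) → /g/ (stop, 1) does not rise → phonotactically illegal
[kzlwig] — violates constraint (iii): syllable 1 onset /kzlw/ has 4 consonants (> 3) → phonotactically illegal
[kvlwabg.uzb] — violates constraint (iii): syllable 1 onset /kvlw/ has 4 consonants (> 3) → phonotactically illegal
[kzlwal] — violates constraint (iii): syllable 1 onset /kzlw/ has 4 consonants (> 3) → phonotactically illegal
[tlwigd] — violates constraint (ii): word begins with /t/ → phonotactically illegal
[lzo] — violates constraint (i): syllable 1 onset /lz/: /l/ (liquid, 4) → /z/ (fricative, 2) does not rise → phonotactically illegal
[gzwit] — σ1 onset /gzw/ (1→2→5 rises), coda /t/ ok → phonotactically legal

[gzwit]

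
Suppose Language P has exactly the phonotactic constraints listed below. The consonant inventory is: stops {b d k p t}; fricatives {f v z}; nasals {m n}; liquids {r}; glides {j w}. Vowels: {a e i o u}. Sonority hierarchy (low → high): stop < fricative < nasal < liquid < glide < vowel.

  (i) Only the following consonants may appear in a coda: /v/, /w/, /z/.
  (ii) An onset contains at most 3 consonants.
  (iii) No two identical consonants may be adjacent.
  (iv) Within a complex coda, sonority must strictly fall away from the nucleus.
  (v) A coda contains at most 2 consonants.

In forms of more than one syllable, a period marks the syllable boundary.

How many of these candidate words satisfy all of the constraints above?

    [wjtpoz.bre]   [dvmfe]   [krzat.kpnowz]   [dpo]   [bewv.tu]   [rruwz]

[wjtpoz.bre] — violates constraint (ii): syllable 1 onset /wjtp/ has 4 consonants (> 3) → phonotactically illegal
[dvmfe] — violates constraint (ii): syllable 1 onset /dvmf/ has 4 consonants (> 3) → phonotactically illegal
[krzat.kpnowz] — violates constraint (i): syllable 1 coda contains /t/, which is not a licensed coda consonant → phonotactically illegal
[dpo] — σ1 onset /dp/ (2C), coda /∅/ ok → phonotactically legal
[bewv.tu] — σ1 onset /b/, coda /wv/ (5→2 falls) ok; σ2 onset /t/, coda /∅/ ok → phonotactically legal
[rruwz] — violates constraint (iii): adjacent identical consonants /rr/ → phonotactically illegal
Phonotactically legal: [dpo], [bewv.tu] → 2.

2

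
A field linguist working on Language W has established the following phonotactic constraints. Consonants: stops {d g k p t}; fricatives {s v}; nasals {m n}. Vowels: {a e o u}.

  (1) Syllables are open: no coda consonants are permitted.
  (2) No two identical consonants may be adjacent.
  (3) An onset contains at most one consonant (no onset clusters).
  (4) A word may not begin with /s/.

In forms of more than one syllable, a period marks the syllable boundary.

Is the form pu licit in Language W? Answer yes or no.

pu — σ1 onset /p/, coda /∅/ ok → licit

yes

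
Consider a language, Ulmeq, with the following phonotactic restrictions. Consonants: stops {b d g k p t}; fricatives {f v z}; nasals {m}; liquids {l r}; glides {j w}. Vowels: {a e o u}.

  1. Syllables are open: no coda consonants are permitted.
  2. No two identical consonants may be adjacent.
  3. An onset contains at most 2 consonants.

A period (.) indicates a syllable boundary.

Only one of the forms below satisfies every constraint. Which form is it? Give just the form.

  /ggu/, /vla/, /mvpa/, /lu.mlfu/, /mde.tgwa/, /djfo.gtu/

/vla/

/ggu/ — violates constraint 2: adjacent identical consonants /gg/ → ill-formed
/vla/ — σ1 onset /vl/ (2C), coda /∅/ ok → well-formed
/mvpa/ — violates constraint 3: syllable 1 onset /mvp/ has 3 consonants (> 2) → ill-formed
/lu.mlfu/ — violates constraint 3: syllable 2 onset /mlf/ has 3 consonants (> 2) → ill-formed
/mde.tgwa/ — violates constraint 3: syllable 2 onset /tgw/ has 3 consonants (> 2) → ill-formed
/djfo.gtu/ — violates constraint 3: syllable 1 onset /djf/ has 3 consonants (> 2) → ill-formed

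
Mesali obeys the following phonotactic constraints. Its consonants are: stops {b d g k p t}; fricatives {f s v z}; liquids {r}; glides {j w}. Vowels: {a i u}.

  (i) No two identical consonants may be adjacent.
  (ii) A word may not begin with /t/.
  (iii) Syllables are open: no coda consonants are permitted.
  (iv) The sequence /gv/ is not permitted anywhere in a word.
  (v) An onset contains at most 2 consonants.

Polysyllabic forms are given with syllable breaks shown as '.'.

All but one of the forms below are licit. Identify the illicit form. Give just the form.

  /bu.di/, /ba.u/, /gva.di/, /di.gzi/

/gva.di/

/bu.di/ — σ1 onset /b/, coda /∅/ ok; σ2 onset /d/, coda /∅/ ok → licit
/ba.u/ — σ1 onset /b/, coda /∅/ ok; σ2 onset /∅/, coda /∅/ ok → licit
/gva.di/ — violates constraint (iv): contains banned sequence /gv/ → illicit
/di.gzi/ — σ1 onset /d/, coda /∅/ ok; σ2 onset /gz/ (2C), coda /∅/ ok → licit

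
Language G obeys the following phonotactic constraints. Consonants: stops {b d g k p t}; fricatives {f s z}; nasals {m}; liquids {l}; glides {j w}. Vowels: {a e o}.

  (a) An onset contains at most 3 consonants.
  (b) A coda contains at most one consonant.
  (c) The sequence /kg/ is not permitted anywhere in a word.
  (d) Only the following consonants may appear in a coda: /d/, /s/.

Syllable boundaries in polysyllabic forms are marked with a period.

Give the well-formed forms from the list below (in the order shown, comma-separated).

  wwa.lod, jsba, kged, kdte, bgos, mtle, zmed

wwa.lod, jsba, kdte, bgos, mtle, zmed

wwa.lod — σ1 onset /ww/ (2C), coda /∅/ ok; σ2 onset /l/, coda /d/ ok → well-formed
jsba — σ1 onset /jsb/ (3C), coda /∅/ ok → well-formed
kged — violates constraint (c): contains banned sequence /kg/ → ill-formed
kdte — σ1 onset /kdt/ (3C), coda /∅/ ok → well-formed
bgos — σ1 onset /bg/ (2C), coda /s/ ok → well-formed
mtle — σ1 onset /mtl/ (3C), coda /∅/ ok → well-formed
zmed — σ1 onset /zm/ (2C), coda /d/ ok → well-formed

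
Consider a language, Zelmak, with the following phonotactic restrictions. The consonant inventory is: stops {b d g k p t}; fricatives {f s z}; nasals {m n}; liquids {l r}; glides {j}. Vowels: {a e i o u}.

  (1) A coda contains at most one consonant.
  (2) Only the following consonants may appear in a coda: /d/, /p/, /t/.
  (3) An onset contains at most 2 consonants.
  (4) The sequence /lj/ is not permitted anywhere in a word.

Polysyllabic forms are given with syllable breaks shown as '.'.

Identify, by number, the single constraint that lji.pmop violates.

4

lji.pmop: contains banned sequence /lj/.
This is a violation of constraint 4: "The sequence /lj/ is not permitted anywhere in a word."
The remaining constraints (1, 2, 3) are satisfied.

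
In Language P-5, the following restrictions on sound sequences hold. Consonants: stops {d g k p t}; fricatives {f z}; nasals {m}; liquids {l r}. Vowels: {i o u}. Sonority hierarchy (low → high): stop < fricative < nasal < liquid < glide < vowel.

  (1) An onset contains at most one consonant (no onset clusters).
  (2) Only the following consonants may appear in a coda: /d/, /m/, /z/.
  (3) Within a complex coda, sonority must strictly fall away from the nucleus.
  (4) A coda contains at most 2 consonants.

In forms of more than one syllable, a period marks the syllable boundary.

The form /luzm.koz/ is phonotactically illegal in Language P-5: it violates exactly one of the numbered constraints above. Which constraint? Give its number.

/luzm.koz/: syllable 1 coda /zm/: /z/ (fricative, 2) → /m/ (nasal, 3) does not fall.
This is a violation of constraint 3: "Within a complex coda, sonority must strictly fall away from the nucleus."
The remaining constraints (1, 2, 4) are satisfied.

3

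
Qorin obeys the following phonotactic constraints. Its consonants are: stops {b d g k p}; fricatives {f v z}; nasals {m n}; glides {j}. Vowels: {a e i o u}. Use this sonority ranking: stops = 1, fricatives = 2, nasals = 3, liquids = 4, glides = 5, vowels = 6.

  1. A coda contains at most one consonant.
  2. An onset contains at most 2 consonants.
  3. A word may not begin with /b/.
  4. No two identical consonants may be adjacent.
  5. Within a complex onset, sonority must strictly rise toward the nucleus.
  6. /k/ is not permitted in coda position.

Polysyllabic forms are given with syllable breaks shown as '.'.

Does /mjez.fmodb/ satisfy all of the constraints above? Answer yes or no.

no

/mjez.fmodb/ — violates constraint 1: syllable 2 coda /db/ has 2 consonants (> 1) → ill-formed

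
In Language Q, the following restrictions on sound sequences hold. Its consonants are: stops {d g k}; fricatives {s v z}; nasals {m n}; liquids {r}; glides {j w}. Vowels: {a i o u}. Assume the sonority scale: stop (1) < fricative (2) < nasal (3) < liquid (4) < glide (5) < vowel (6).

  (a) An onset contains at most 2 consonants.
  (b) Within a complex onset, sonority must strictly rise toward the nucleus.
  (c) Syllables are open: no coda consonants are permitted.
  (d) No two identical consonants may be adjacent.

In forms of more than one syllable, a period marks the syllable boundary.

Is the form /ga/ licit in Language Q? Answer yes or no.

/ga/ — σ1 onset /g/, coda /∅/ ok → licit

yes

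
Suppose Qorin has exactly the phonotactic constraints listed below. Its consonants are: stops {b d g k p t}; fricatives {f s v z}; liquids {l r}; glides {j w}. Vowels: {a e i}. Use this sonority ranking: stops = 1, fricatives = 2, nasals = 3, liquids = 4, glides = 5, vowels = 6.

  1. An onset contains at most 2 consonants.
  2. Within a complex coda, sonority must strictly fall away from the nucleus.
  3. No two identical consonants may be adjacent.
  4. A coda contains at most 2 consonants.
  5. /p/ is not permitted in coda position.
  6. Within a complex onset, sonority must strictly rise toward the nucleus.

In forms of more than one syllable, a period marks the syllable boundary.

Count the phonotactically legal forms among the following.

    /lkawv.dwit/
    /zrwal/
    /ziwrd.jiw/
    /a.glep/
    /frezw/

0

/lkawv.dwit/ — violates constraint 6: syllable 1 onset /lk/: /l/ (liquid, 4) → /k/ (stop, 1) does not rise → phonotactically illegal
/zrwal/ — violates constraint 1: syllable 1 onset /zrw/ has 3 consonants (> 2) → phonotactically illegal
/ziwrd.jiw/ — violates constraint 4: syllable 1 coda /wrd/ has 3 consonants (> 2) → phonotactically illegal
/a.glep/ — violates constraint 5: syllable 2 coda contains /p/ → phonotactically illegal
/frezw/ — violates constraint 2: syllable 1 coda /zw/: /z/ (fricative, 2) → /w/ (glide, 5) does not fall → phonotactically illegal
No form is phonotactically legal → 0.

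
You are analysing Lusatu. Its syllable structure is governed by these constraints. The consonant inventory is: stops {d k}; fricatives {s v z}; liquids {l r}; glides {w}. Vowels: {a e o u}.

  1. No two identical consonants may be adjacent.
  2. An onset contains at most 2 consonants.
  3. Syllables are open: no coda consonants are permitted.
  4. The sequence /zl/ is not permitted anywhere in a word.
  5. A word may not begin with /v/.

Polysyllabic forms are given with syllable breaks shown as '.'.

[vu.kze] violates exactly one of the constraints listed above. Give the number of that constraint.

[vu.kze]: word begins with /v/.
This is a violation of constraint 5: "A word may not begin with /v/."
The remaining constraints (1, 2, 3, 4) are satisfied.

5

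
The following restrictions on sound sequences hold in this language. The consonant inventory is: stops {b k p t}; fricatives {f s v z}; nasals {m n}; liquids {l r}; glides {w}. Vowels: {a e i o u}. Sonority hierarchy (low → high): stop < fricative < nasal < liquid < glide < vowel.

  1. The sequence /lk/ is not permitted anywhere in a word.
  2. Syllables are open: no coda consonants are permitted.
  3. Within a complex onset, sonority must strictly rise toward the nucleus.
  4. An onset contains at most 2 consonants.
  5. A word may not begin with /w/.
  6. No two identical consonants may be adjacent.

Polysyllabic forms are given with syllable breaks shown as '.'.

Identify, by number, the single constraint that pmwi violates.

pmwi: syllable 1 onset /pmw/ has 3 consonants (> 2).
This is a violation of constraint 4: "An onset contains at most 2 consonants."
The remaining constraints (1, 2, 3, 5, 6) are satisfied.

4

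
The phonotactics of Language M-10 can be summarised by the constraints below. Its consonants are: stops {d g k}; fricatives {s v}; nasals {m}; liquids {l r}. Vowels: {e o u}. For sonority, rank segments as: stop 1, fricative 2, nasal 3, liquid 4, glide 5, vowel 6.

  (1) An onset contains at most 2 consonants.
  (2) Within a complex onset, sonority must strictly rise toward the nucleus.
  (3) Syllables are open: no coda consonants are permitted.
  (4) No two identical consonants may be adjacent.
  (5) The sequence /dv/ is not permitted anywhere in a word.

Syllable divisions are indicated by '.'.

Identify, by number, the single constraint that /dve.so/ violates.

/dve.so/: contains banned sequence /dv/.
This is a violation of constraint 5: "The sequence /dv/ is not permitted anywhere in a word."
The remaining constraints (1, 2, 3, 4) are satisfied.

5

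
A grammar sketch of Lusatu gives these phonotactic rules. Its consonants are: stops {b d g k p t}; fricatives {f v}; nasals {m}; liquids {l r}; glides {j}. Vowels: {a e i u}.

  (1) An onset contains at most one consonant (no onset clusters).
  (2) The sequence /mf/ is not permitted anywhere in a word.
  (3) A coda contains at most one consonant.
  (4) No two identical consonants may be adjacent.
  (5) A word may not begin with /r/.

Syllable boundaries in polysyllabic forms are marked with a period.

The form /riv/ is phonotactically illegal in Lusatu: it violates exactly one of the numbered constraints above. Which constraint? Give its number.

5

/riv/: word begins with /r/.
This is a violation of constraint 5: "A word may not begin with /r/."
The remaining constraints (1, 2, 3, 4) are satisfied.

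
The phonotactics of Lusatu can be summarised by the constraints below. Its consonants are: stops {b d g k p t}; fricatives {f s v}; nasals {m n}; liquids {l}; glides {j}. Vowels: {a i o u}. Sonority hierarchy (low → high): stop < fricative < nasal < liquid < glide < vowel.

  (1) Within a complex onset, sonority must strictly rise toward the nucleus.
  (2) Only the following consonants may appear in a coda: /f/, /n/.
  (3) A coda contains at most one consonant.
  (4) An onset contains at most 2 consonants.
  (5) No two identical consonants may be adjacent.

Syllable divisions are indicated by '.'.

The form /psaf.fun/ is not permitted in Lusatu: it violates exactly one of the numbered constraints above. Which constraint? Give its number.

/psaf.fun/: adjacent identical consonants /ff/.
This is a violation of constraint 5: "No two identical consonants may be adjacent."
The remaining constraints (1, 2, 3, 4) are satisfied.

5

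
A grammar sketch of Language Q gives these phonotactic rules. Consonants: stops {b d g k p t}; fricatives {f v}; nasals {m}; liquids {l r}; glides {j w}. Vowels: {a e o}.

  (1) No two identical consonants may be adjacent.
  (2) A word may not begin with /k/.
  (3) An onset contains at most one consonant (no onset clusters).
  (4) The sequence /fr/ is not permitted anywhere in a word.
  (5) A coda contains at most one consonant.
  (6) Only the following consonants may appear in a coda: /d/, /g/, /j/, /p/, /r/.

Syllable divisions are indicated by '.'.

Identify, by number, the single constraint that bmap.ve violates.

bmap.ve: syllable 1 onset /bm/ has 2 consonants (> 1).
This is a violation of constraint 3: "An onset contains at most one consonant (no onset clusters)."
The remaining constraints (1, 2, 4, 5, 6) are satisfied.

3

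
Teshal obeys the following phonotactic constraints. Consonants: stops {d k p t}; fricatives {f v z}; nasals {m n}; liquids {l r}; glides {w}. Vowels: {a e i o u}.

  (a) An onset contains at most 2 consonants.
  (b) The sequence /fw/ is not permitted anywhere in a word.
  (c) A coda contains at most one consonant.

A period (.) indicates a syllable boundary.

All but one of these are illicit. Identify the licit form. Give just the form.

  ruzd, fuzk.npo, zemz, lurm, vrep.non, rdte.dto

vrep.non

ruzd — violates constraint (c): syllable 1 coda /zd/ has 2 consonants (> 1) → illicit
fuzk.npo — violates constraint (c): syllable 1 coda /zk/ has 2 consonants (> 1) → illicit
zemz — violates constraint (c): syllable 1 coda /mz/ has 2 consonants (> 1) → illicit
lurm — violates constraint (c): syllable 1 coda /rm/ has 2 consonants (> 1) → illicit
vrep.non — σ1 onset /vr/ (2C), coda /p/ ok; σ2 onset /n/, coda /n/ ok → licit
rdte.dto — violates constraint (a): syllable 1 onset /rdt/ has 3 consonants (> 2) → illicit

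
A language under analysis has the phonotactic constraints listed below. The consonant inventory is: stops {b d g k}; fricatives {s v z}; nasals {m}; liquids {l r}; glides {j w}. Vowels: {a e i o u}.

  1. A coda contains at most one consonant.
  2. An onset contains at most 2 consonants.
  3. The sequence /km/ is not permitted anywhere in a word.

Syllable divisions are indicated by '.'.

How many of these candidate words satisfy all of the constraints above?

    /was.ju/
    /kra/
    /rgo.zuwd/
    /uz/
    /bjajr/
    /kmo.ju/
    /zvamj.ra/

3

/was.ju/ — σ1 onset /w/, coda /s/ ok; σ2 onset /j/, coda /∅/ ok → well-formed
/kra/ — σ1 onset /kr/ (2C), coda /∅/ ok → well-formed
/rgo.zuwd/ — violates constraint 1: syllable 2 coda /wd/ has 2 consonants (> 1) → ill-formed
/uz/ — σ1 onset /∅/, coda /z/ ok → well-formed
/bjajr/ — violates constraint 1: syllable 1 coda /jr/ has 2 consonants (> 1) → ill-formed
/kmo.ju/ — violates constraint 3: contains banned sequence /km/ → ill-formed
/zvamj.ra/ — violates constraint 1: syllable 1 coda /mj/ has 2 consonants (> 1) → ill-formed
Well-formed: /was.ju/, /kra/, /uz/ → 3.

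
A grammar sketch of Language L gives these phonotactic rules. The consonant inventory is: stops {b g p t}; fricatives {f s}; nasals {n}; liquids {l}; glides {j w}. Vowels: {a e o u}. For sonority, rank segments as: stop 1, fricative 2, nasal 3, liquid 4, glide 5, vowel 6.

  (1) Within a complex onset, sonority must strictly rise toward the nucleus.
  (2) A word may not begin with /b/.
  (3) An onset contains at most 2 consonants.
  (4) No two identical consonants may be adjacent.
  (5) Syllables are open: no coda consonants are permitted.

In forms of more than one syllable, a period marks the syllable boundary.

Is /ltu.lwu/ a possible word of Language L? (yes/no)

/ltu.lwu/ — violates constraint 1: syllable 1 onset /lt/: /l/ (liquid, 4) → /t/ (stop, 1) does not rise → phonotactically illegal

no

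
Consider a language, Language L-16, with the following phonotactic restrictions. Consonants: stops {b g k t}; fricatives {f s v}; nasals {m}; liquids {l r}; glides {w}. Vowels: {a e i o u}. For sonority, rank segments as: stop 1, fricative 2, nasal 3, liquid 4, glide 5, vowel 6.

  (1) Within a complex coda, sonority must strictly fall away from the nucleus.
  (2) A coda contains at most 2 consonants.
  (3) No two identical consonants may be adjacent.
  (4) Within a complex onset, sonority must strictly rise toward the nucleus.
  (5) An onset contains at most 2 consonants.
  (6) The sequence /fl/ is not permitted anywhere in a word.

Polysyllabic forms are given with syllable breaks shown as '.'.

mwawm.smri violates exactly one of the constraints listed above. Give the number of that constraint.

5

mwawm.smri: syllable 2 onset /smr/ has 3 consonants (> 2).
This is a violation of constraint 5: "An onset contains at most 2 consonants."
The remaining constraints (1, 2, 3, 4, 6) are satisfied.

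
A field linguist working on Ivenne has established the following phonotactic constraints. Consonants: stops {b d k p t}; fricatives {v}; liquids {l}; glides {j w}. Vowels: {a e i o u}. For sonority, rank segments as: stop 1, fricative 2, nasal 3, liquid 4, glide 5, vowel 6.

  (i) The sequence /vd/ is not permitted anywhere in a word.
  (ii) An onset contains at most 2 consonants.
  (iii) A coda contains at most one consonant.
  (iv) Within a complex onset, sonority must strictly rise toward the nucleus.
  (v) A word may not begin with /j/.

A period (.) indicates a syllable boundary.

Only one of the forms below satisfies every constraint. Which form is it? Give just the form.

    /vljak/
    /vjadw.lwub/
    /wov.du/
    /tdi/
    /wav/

/wav/

/vljak/ — violates constraint (ii): syllable 1 onset /vlj/ has 3 consonants (> 2) → illicit
/vjadw.lwub/ — violates constraint (iii): syllable 1 coda /dw/ has 2 consonants (> 1) → illicit
/wov.du/ — violates constraint (i): contains banned sequence /vd/ → illicit
/tdi/ — violates constraint (iv): syllable 1 onset /td/: /t/ (stop, 1) → /d/ (stop, 1) does not rise → illicit
/wav/ — σ1 onset /w/, coda /v/ ok → licit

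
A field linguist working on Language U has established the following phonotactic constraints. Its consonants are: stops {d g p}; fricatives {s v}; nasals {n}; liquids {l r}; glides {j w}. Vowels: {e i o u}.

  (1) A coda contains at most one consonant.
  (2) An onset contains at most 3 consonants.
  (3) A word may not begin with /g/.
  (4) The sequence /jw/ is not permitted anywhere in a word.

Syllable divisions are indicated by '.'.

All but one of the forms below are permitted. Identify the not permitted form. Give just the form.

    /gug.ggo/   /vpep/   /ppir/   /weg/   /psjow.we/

/gug.ggo/

/gug.ggo/ — violates constraint 3: word begins with /g/ → not permitted
/vpep/ — σ1 onset /vp/ (2C), coda /p/ ok → permitted
/ppir/ — σ1 onset /pp/ (2C), coda /r/ ok → permitted
/weg/ — σ1 onset /w/, coda /g/ ok → permitted
/psjow.we/ — σ1 onset /psj/ (3C), coda /w/ ok; σ2 onset /w/, coda /∅/ ok → permitted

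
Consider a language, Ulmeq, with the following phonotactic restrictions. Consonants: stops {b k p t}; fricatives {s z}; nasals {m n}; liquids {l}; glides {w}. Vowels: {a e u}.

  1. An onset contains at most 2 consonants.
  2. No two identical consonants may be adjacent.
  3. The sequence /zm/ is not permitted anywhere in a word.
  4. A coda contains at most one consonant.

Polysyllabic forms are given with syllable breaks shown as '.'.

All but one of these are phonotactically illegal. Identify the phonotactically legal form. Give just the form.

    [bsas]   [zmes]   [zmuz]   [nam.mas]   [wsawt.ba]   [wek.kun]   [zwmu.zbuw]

[bsas]

[bsas] — σ1 onset /bs/ (2C), coda /s/ ok → phonotactically legal
[zmes] — violates constraint 3: contains banned sequence /zm/ → phonotactically illegal
[zmuz] — violates constraint 3: contains banned sequence /zm/ → phonotactically illegal
[nam.mas] — violates constraint 2: adjacent identical consonants /mm/ → phonotactically illegal
[wsawt.ba] — violates constraint 4: syllable 1 coda /wt/ has 2 consonants (> 1) → phonotactically illegal
[wek.kun] — violates constraint 2: adjacent identical consonants /kk/ → phonotactically illegal
[zwmu.zbuw] — violates constraint 1: syllable 1 onset /zwm/ has 3 consonants (> 2) → phonotactically illegal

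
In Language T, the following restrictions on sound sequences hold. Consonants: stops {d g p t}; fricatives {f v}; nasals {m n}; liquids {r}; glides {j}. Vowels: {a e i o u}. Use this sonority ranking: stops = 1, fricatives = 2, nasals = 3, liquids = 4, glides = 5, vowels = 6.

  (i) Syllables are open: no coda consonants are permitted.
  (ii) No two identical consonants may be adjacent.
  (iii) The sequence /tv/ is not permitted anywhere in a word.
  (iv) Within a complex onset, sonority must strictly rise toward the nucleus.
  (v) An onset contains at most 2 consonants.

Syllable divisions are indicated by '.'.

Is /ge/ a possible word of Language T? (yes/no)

yes

/ge/ — σ1 onset /g/, coda /∅/ ok → licit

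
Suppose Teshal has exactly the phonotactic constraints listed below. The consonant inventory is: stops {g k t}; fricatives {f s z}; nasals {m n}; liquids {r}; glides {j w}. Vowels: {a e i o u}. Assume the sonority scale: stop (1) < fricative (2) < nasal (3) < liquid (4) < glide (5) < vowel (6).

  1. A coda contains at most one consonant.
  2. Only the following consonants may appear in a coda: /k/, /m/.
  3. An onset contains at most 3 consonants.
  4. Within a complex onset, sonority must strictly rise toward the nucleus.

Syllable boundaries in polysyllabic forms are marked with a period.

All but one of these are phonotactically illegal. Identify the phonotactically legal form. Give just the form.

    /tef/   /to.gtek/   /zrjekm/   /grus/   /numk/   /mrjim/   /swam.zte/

/tef/ — violates constraint 2: syllable 1 coda contains /f/, which is not a licensed coda consonant → phonotactically illegal
/to.gtek/ — violates constraint 4: syllable 2 onset /gt/: /g/ (stop, 1) → /t/ (stop, 1) does not rise → phonotactically illegal
/zrjekm/ — violates constraint 1: syllable 1 coda /km/ has 2 consonants (> 1) → phonotactically illegal
/grus/ — violates constraint 2: syllable 1 coda contains /s/, which is not a licensed coda consonant → phonotactically illegal
/numk/ — violates constraint 1: syllable 1 coda /mk/ has 2 consonants (> 1) → phonotactically illegal
/mrjim/ — σ1 onset /mrj/ (3→4→5 rises), coda /m/ ok → phonotactically legal
/swam.zte/ — violates constraint 4: syllable 2 onset /zt/: /z/ (fricative, 2) → /t/ (stop, 1) does not rise → phonotactically illegal

/mrjim/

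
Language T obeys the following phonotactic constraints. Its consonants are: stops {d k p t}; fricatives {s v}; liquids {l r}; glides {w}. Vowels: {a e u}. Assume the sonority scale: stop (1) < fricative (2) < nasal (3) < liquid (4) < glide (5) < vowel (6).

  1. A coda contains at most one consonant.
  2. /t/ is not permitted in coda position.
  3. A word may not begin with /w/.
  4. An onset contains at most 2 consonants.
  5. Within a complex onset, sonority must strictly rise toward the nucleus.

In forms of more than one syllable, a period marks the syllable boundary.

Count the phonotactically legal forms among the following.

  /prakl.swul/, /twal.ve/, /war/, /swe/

/prakl.swul/ — violates constraint 1: syllable 1 coda /kl/ has 2 consonants (> 1) → phonotactically illegal
/twal.ve/ — σ1 onset /tw/ (1→5 rises), coda /l/ ok; σ2 onset /v/, coda /∅/ ok → phonotactically legal
/war/ — violates constraint 3: word begins with /w/ → phonotactically illegal
/swe/ — σ1 onset /sw/ (2→5 rises), coda /∅/ ok → phonotactically legal
Phonotactically legal: /twal.ve/, /swe/ → 2.

2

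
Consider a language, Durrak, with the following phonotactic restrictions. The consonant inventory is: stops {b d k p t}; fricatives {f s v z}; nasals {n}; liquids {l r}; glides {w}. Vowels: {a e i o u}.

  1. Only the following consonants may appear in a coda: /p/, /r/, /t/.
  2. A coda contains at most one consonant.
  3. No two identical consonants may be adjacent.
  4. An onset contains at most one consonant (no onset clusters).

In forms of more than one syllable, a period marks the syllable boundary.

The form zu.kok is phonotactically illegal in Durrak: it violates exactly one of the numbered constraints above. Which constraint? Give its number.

1

zu.kok: syllable 2 coda contains /k/, which is not a licensed coda consonant.
This is a violation of constraint 1: "Only the following consonants may appear in a coda: /p/, /r/, /t/."
The remaining constraints (2, 3, 4) are satisfied.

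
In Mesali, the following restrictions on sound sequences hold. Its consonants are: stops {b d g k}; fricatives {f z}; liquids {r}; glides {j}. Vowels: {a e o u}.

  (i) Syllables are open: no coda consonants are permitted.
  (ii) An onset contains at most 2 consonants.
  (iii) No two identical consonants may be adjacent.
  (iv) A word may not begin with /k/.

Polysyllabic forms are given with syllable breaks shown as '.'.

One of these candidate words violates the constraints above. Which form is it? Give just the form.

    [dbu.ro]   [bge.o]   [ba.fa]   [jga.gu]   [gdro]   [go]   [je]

[gdro]

[dbu.ro] — σ1 onset /db/ (2C), coda /∅/ ok; σ2 onset /r/, coda /∅/ ok → phonotactically legal
[bge.o] — σ1 onset /bg/ (2C), coda /∅/ ok; σ2 onset /∅/, coda /∅/ ok → phonotactically legal
[ba.fa] — σ1 onset /b/, coda /∅/ ok; σ2 onset /f/, coda /∅/ ok → phonotactically legal
[jga.gu] — σ1 onset /jg/ (2C), coda /∅/ ok; σ2 onset /g/, coda /∅/ ok → phonotactically legal
[gdro] — violates constraint (ii): syllable 1 onset /gdr/ has 3 consonants (> 2) → phonotactically illegal
[go] — σ1 onset /g/, coda /∅/ ok → phonotactically legal
[je] — σ1 onset /j/, coda /∅/ ok → phonotactically legal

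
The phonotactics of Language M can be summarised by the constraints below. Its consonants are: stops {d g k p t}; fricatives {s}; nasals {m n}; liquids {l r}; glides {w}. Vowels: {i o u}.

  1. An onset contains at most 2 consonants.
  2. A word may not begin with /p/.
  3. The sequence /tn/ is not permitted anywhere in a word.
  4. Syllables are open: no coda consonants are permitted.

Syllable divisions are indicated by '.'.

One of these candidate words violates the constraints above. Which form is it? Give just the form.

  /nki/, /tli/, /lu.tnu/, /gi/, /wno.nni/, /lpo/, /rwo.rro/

/nki/ — σ1 onset /nk/ (2C), coda /∅/ ok → phonotactically legal
/tli/ — σ1 onset /tl/ (2C), coda /∅/ ok → phonotactically legal
/lu.tnu/ — violates constraint 3: contains banned sequence /tn/ → phonotactically illegal
/gi/ — σ1 onset /g/, coda /∅/ ok → phonotactically legal
/wno.nni/ — σ1 onset /wn/ (2C), coda /∅/ ok; σ2 onset /nn/ (2C), coda /∅/ ok → phonotactically legal
/lpo/ — σ1 onset /lp/ (2C), coda /∅/ ok → phonotactically legal
/rwo.rro/ — σ1 onset /rw/ (2C), coda /∅/ ok; σ2 onset /rr/ (2C), coda /∅/ ok → phonotactically legal

/lu.tnu/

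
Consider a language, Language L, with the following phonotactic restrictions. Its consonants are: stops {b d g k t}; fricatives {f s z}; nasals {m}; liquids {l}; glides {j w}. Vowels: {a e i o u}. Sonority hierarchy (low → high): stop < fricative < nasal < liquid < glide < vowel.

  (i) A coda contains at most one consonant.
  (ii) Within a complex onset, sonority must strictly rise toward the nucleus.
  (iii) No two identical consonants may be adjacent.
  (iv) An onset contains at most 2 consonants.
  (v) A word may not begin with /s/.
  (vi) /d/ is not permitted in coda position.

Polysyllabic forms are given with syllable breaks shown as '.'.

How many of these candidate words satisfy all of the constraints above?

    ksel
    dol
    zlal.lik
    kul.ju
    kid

ksel — σ1 onset /ks/ (1→2 rises), coda /l/ ok → permitted
dol — σ1 onset /d/, coda /l/ ok → permitted
zlal.lik — violates constraint (iii): adjacent identical consonants /ll/ → not permitted
kul.ju — σ1 onset /k/, coda /l/ ok; σ2 onset /j/, coda /∅/ ok → permitted
kid — violates constraint (vi): syllable 1 coda contains /d/ → not permitted
Permitted: ksel, dol, kul.ju → 3.

3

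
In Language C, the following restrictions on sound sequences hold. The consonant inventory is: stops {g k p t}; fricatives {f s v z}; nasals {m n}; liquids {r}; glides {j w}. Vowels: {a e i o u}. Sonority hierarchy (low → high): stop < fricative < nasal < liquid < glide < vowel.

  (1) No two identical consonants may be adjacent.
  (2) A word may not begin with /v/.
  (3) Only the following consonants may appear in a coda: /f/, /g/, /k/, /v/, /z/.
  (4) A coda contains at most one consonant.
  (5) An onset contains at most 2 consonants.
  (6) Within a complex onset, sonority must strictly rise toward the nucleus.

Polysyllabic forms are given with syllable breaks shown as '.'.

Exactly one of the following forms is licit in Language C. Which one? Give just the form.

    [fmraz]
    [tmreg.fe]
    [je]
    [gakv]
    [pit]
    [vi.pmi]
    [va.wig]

[je]

[fmraz] — violates constraint 5: syllable 1 onset /fmr/ has 3 consonants (> 2) → illicit
[tmreg.fe] — violates constraint 5: syllable 1 onset /tmr/ has 3 consonants (> 2) → illicit
[je] — σ1 onset /j/, coda /∅/ ok → licit
[gakv] — violates constraint 4: syllable 1 coda /kv/ has 2 consonants (> 1) → illicit
[pit] — violates constraint 3: syllable 1 coda contains /t/, which is not a licensed coda consonant → illicit
[vi.pmi] — violates constraint 2: word begins with /v/ → illicit
[va.wig] — violates constraint 2: word begins with /v/ → illicit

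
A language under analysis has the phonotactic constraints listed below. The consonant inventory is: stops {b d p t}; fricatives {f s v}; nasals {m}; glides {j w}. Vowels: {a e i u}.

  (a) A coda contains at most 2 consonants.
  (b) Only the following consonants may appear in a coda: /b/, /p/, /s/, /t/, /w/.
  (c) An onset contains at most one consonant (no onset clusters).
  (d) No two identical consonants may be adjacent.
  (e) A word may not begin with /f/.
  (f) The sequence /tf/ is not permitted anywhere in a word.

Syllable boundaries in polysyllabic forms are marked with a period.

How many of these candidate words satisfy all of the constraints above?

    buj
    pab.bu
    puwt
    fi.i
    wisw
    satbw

buj — violates constraint (b): syllable 1 coda contains /j/, which is not a licensed coda consonant → ill-formed
pab.bu — violates constraint (d): adjacent identical consonants /bb/ → ill-formed
puwt — σ1 onset /p/, coda /wt/ (2C) ok → well-formed
fi.i — violates constraint (e): word begins with /f/ → ill-formed
wisw — σ1 onset /w/, coda /sw/ (2C) ok → well-formed
satbw — violates constraint (a): syllable 1 coda /tbw/ has 3 consonants (> 2) → ill-formed
Well-formed: puwt, wisw → 2.

2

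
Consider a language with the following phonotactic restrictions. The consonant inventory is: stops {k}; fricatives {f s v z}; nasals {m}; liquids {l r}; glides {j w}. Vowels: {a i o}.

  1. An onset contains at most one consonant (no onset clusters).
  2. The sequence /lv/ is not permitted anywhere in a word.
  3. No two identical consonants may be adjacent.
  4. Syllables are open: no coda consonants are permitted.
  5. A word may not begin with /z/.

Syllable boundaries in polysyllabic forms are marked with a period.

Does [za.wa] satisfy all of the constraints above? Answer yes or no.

[za.wa] — violates constraint 5: word begins with /z/ → ill-formed

no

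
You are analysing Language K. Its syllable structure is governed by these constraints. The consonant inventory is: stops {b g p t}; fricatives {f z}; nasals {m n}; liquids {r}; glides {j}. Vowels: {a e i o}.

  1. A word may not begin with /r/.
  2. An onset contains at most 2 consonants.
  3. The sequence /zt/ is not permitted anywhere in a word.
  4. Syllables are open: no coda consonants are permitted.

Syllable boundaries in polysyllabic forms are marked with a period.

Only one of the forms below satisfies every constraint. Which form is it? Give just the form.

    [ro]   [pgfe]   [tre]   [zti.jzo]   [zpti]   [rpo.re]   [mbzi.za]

[ro] — violates constraint 1: word begins with /r/ → not permitted
[pgfe] — violates constraint 2: syllable 1 onset /pgf/ has 3 consonants (> 2) → not permitted
[tre] — σ1 onset /tr/ (2C), coda /∅/ ok → permitted
[zti.jzo] — violates constraint 3: contains banned sequence /zt/ → not permitted
[zpti] — violates constraint 2: syllable 1 onset /zpt/ has 3 consonants (> 2) → not permitted
[rpo.re] — violates constraint 1: word begins with /r/ → not permitted
[mbzi.za] — violates constraint 2: syllable 1 onset /mbz/ has 3 consonants (> 2) → not permitted

[tre]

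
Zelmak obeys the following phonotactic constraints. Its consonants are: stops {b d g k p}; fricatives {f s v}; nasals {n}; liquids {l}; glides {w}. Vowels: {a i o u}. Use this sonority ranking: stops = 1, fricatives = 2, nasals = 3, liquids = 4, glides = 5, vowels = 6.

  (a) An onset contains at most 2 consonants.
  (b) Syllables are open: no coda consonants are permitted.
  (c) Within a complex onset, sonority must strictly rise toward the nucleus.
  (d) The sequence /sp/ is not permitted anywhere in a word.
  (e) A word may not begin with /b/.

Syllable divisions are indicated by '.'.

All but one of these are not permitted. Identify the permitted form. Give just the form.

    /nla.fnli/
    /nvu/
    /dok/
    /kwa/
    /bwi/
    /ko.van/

/kwa/

/nla.fnli/ — violates constraint (a): syllable 2 onset /fnl/ has 3 consonants (> 2) → not permitted
/nvu/ — violates constraint (c): syllable 1 onset /nv/: /n/ (nasal, 3) → /v/ (fricative, 2) does not rise → not permitted
/dok/ — violates constraint (b): syllable 1 coda /k/ has 1 consonant (> 0) → not permitted
/kwa/ — σ1 onset /kw/ (1→5 rises), coda /∅/ ok → permitted
/bwi/ — violates constraint (e): word begins with /b/ → not permitted
/ko.van/ — violates constraint (b): syllable 2 coda /n/ has 1 consonant (> 0) → not permitted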